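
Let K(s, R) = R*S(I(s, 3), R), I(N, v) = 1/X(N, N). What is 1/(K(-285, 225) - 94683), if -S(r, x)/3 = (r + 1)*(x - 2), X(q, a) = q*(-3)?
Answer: -19/4662297 ≈ -4.0752e-6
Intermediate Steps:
X(q, a) = -3*q
I(N, v) = -1/(3*N) (I(N, v) = 1/(-3*N) = 1*(-1/(3*N)) = -1/(3*N))
S(r, x) = -3*(1 + r)*(-2 + x) (S(r, x) = -3*(r + 1)*(x - 2) = -3*(1 + r)*(-2 + x))
K(s, R) = R*(6 - 3*R - 2/s + R/s) (K(s, R) = R*(6 - 3*R + 6*(-1/(3*s)) - 3*(-1/(3*s))*R) = R*(6 - 3*R - 2/s + R/s))
1/(K(-285, 225) - 94683) = 1/(-1*225*(2 - 1*225 + 3*(-285)*(-2 + 225))/(-285) - 94683) = 1/(-1*225*(-1/285)*(2 - 225 + 3*(-285)*223) - 94683) = 1/(-1*225*(-1/285)*(2 - 225 - 190665) - 94683) = 1/(-1*225*(-1/285)*(-190888) - 94683) = 1/(-2863320/19 - 94683) = 1/(-4662297/19) = -19/4662297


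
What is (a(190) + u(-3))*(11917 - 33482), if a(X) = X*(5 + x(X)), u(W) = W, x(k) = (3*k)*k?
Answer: -443763427055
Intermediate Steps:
x(k) = 3*k²
a(X) = X*(5 + 3*X²)
(a(190) + u(-3))*(11917 - 33482) = (190*(5 + 3*190²) - 3)*(11917 - 33482) = (190*(5 + 3*36100) - 3)*(-21565) = (190*(5 + 108300) - 3)*(-21565) = (190*108305 - 3)*(-21565) = (20577950 - 3)*(-21565) = 20577947*(-21565) = -443763427055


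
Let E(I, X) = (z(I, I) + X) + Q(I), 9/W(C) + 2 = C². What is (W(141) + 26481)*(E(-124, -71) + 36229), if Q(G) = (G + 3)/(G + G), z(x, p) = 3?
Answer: 590115345064824/616249 ≈ 9.5759e+8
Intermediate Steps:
Q(G) = (3 + G)/(2*G) (Q(G) = (3 + G)/((2*G)) = (3 + G)*(1/(2*G)) = (3 + G)/(2*G))
W(C) = 9/(-2 + C²)
E(I, X) = 3 + X + (3 + I)/(2*I) (E(I, X) = (3 + X) + (3 + I)/(2*I) = 3 + X + (3 + I)/(2*I))
(W(141) + 26481)*(E(-124, -71) + 36229) = (9/(-2 + 141²) + 26481)*((7/2 - 71 + (3/2)/(-124)) + 36229) = (9/(-2 + 19881) + 26481)*((7/2 - 71 + (3/2)*(-1/124)) + 36229) = (9/19879 + 26481)*((7/2 - 71 - 3/248) + 36229) = (9*(1/19879) + 26481)*(-16743/248 + 36229) = (9/19879 + 26481)*(8968049/248) = (526415808/19879)*(8968049/248) = 590115345064824/616249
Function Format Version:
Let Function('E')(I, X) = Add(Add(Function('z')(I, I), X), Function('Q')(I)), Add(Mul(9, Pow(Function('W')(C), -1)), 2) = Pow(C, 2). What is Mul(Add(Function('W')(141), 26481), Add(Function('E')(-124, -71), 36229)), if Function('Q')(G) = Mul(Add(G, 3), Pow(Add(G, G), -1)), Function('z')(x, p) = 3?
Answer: Rational(590115345064824, 616249) ≈ 9.5759e+8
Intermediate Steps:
Function('Q')(G) = Mul(Rational(1, 2), Pow(G, -1), Add(3, G)) (Function('Q')(G) = Mul(Add(3, G), Pow(Mul(2, G), -1)) = Mul(Add(3, G), Mul(Rational(1, 2), Pow(G, -1))) = Mul(Rational(1, 2), Pow(G, -1), Add(3, G)))
Function('W')(C) = Mul(9, Pow(Add(-2, Pow(C, 2)), -1))
Function('E')(I, X) = Add(3, X, Mul(Rational(1, 2), Pow(I, -1), Add(3, I))) (Function('E')(I, X) = Add(Add(3, X), Mul(Rational(1, 2), Pow(I, -1), Add(3, I))) = Add(3, X, Mul(Rational(1, 2), Pow(I, -1), Add(3, I))))
Mul(Add(Function('W')(141), 26481), Add(Function('E')(-124, -71), 36229)) = Mul(Add(Mul(9, Pow(Add(-2, Pow(141, 2)), -1)), 26481), Add(Add(Rational(7, 2), -71, Mul(Rational(3, 2), Pow(-124, -1))), 36229)) = Mul(Add(Mul(9, Pow(Add(-2, 19881), -1)), 26481), Add(Add(Rational(7, 2), -71, Mul(Rational(3, 2), Rational(-1, 124))), 36229)) = Mul(Add(Mul(9, Pow(19879, -1)), 26481), Add(Add(Rational(7, 2), -71, Rational(-3, 248)), 36229)) = Mul(Add(Mul(9, Rational(1, 19879)), 26481), Add(Rational(-16743, 248), 36229)) = Mul(Add(Rational(9, 19879), 26481), Rational(8968049, 248)) = Mul(Rational(526415808, 19879), Rational(8968049, 248)) = Rational(590115345064824, 616249)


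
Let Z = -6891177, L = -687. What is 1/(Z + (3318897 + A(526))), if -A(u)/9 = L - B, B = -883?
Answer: -1/3574044 ≈ -2.7980e-7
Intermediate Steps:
A(u) = -1764 (A(u) = -9*(-687 - 1*(-883)) = -9*(-687 + 883) = -9*196 = -1764)
1/(Z + (3318897 + A(526))) = 1/(-6891177 + (3318897 - 1764)) = 1/(-6891177 + 3317133) = 1/(-3574044) = -1/3574044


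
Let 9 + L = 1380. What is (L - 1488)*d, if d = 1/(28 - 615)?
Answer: 117/587 ≈ 0.19932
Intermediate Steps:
L = 1371 (L = -9 + 1380 = 1371)
d = -1/587 (d = 1/(-587) = -1/587 ≈ -0.0017036)
(L - 1488)*d = (1371 - 1488)*(-1/587) = -117*(-1/587) = 117/587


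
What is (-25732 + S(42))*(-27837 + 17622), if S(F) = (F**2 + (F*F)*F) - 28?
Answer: -511689780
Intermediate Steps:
S(F) = -28 + F**2 + F**3 (S(F) = (F**2 + F**2*F) - 28 = (F**2 + F**3) - 28 = -28 + F**2 + F**3)
(-25732 + S(42))*(-27837 + 17622) = (-25732 + (-28 + 42**2 + 42**3))*(-27837 + 17622) = (-25732 + (-28 + 1764 + 74088))*(-10215) = (-25732 + 75824)*(-10215) = 50092*(-10215) = -511689780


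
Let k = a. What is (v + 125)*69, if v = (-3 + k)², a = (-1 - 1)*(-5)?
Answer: 12006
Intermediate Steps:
a = 10 (a = -2*(-5) = 10)
k = 10
v = 49 (v = (-3 + 10)² = 7² = 49)
(v + 125)*69 = (49 + 125)*69 = 174*69 = 12006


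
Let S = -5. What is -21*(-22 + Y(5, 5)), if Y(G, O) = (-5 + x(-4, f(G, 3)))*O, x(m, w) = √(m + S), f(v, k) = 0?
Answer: 987 - 315*I ≈ 987.0 - 315.0*I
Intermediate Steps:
x(m, w) = √(-5 + m) (x(m, w) = √(m - 5) = √(-5 + m))
Y(G, O) = O*(-5 + 3*I) (Y(G, O) = (-5 + √(-5 - 4))*O = (-5 + √(-9))*O = (-5 + 3*I)*O = O*(-5 + 3*I))
-21*(-22 + Y(5, 5)) = -21*(-22 + 5*(-5 + 3*I)) = -21*(-22 + (-25 + 15*I)) = -21*(-47 + 15*I) = 987 - 315*I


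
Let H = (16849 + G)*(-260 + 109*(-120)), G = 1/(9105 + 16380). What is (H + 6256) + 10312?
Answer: -1145546124592/5097 ≈ -2.2475e+8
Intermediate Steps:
G = 1/25485 ≈ 3.9239e-5
H = -1145630571688/5097 (H = (16849 + 1/25485)*(-260 + 109*(-120)) = 429396766*(-260 - 13080)/25485 = (429396766/25485)*(-13340) = -1145630571688/5097 ≈ -2.2477e+8)
(H + 6256) + 10312 = (-1145630571688/5097 + 6256) + 10312 = -1145598684856/5097 + 10312 = -1145546124592/5097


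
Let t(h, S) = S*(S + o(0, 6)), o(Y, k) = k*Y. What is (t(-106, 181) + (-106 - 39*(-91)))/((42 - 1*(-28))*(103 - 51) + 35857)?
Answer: 36204/39497 ≈ 0.91663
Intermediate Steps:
o(Y, k) = Y*k
t(h, S) = S² (t(h, S) = S*(S + 0*6) = S*(S + 0) = S*S = S²)
(t(-106, 181) + (-106 - 39*(-91)))/((42 - 1*(-28))*(103 - 51) + 35857) = (181² + (-106 - 39*(-91)))/((42 - 1*(-28))*(103 - 51) + 35857) = (32761 + (-106 + 3549))/((42 + 28)*52 + 35857) = (32761 + 3443)/(70*52 + 35857) = 36204/(3640 + 35857) = 36204/39497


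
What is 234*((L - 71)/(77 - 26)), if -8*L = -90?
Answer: -9321/34 ≈ -274.15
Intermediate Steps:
L = 45/4 (L = -1/8*(-90) = 45/4 ≈ 11.250)
234*((L - 71)/(77 - 26)) = 234*((45/4 - 71)/(77 - 26)) = 234*(-239/4/51) = 234*(-239/4*1/51) = 234*(-239/204) = -9321/34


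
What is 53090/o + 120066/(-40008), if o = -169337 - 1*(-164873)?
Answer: -55416653/3720744 ≈ -14.894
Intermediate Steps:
o = -4464 (o = -169337 + 164873 = -4464)
53090/o + 120066/(-40008) = 53090/(-4464) + 120066/(-40008) = 53090*(-1/4464) + 120066*(-1/40008) = -26545/2232 - 20011/6668 = -55416653/3720744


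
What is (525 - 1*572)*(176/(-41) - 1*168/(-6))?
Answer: -45684/41 ≈ -1114.2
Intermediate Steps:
(525 - 1*572)*(176/(-41) - 1*168/(-6)) = (525 - 572)*(176*(-1/41) - 168*(-⅙)) = -47*(-176/41 + 28) = -47*972/41 = -45684/41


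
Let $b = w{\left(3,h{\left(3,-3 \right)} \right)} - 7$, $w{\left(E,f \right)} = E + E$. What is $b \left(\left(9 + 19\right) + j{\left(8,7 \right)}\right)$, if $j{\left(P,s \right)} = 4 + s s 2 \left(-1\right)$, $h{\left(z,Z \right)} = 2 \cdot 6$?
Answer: $66$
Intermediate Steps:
$h{\left(z,Z \right)} = 12$
$w{\left(E,f \right)} = 2 E$
$j{\left(P,s \right)} = 4 - 2 s^{2}$ ($j{\left(P,s \right)} = 4 + s^{2} \left(-2\right) = 4 - 2 s^{2}$)
$b = -1$ ($b = 2 \cdot 3 - 7 = 6 - 7 = -1$)
$b \left(\left(9 + 19\right) + j{\left(8,7 \right)}\right) = - (\left(9 + 19\right) + \left(4 - 2 \cdot 7^{2}\right)) = - (28 + \left(4 - 98\right)) = - (28 - 94) = \left(-1\right) \left(-66\right) = 66$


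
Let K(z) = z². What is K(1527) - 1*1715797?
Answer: 615932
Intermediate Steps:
K(1527) - 1*1715797 = 1527² - 1*1715797 = 2331729 - 1715797 = 615932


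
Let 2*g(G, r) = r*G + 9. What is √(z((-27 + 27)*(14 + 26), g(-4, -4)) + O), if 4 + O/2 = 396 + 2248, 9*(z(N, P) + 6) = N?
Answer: 3*√586 ≈ 72.622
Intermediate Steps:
g(G, r) = 9/2 + G*r/2 (g(G, r) = (r*G + 9)/2 = (G*r + 9)/2 = (9 + G*r)/2 = 9/2 + G*r/2)
z(N, P) = -6 + N/9
O = 5280 (O = -8 + 2*(396 + 2248) = -8 + 2*2644 = -8 + 5288 = 5280)
√(z((-27 + 27)*(14 + 26), g(-4, -4)) + O) = √((-6 + ((-27 + 27)*(14 + 26))/9) + 5280) = √((-6 + (0*40)/9) + 5280) = √((-6 + (⅑)*0) + 5280) = √((-6 + 0) + 5280) = √(-6 + 5280) = √5274 = 3*√586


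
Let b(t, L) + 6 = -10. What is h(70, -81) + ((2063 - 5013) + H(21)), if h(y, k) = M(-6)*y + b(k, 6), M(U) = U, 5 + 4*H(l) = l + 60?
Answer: -3367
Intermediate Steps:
H(l) = 55/4 + l/4 (H(l) = -5/4 + (l + 60)/4 = -5/4 + (60 + l)/4 = -5/4 + (15 + l/4) = 55/4 + l/4)
b(t, L) = -16 (b(t, L) = -6 - 10 = -16)
h(y, k) = -16 - 6*y (h(y, k) = -6*y - 16 = -16 - 6*y)
h(70, -81) + ((2063 - 5013) + H(21)) = (-16 - 6*70) + ((2063 - 5013) + (55/4 + (¼)*21)) = (-16 - 420) + (-2950 + (55/4 + 21/4)) = -436 + (-2950 + 19) = -436 - 2931 = -3367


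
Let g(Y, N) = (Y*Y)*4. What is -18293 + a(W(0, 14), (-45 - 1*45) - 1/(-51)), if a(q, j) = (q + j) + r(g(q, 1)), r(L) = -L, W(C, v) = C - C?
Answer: -937532/51 ≈ -18383.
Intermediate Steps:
g(Y, N) = 4*Y**2 (g(Y, N) = Y**2*4 = 4*Y**2)
W(C, v) = 0
a(q, j) = j + q - 4*q**2 (a(q, j) = (q + j) - 4*q**2 = (j + q) - 4*q**2 = j + q - 4*q**2)
-18293 + a(W(0, 14), (-45 - 1*45) - 1/(-51)) = -18293 + (((-45 - 1*45) - 1/(-51)) + 0 - 4*0**2) = -18293 + (((-45 - 45) - 1*(-1/51)) + 0 - 4*0) = -18293 + ((-90 + 1/51) + 0 + 0) = -18293 + (-4589/51 + 0 + 0) = -18293 - 4589/51 = -937532/51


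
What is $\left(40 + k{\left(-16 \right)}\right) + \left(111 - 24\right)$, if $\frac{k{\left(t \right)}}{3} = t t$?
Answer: $895$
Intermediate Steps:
$k{\left(t \right)} = 3 t^{2}$ ($k{\left(t \right)} = 3 t t = 3 t^{2}$)
$\left(40 + k{\left(-16 \right)}\right) + \left(111 - 24\right) = \left(40 + 3 \left(-16\right)^{2}\right) + \left(111 - 24\right) = \left(40 + 3 \cdot 256\right) + \left(111 - 24\right) = \left(40 + 768\right) + 87 = 808 + 87 = 895$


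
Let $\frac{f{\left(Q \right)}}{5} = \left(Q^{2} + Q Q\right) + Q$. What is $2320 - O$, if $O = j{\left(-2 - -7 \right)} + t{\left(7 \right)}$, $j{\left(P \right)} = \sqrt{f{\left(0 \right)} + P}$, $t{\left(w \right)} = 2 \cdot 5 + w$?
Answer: $2303 - \sqrt{5} \approx 2300.8$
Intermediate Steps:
$t{\left(w \right)} = 10 + w$
$f{\left(Q \right)} = 5 Q + 10 Q^{2}$ ($f{\left(Q \right)} = 5 \left(\left(Q^{2} + Q Q\right) + Q\right) = 5 \left(\left(Q^{2} + Q^{2}\right) + Q\right) = 5 \left(2 Q^{2} + Q\right) = 5 \left(Q + 2 Q^{2}\right) = 5 Q + 10 Q^{2}$)
$j{\left(P \right)} = \sqrt{P}$ ($j{\left(P \right)} = \sqrt{5 \cdot 0 \left(1 + 2 \cdot 0\right) + P} = \sqrt{5 \cdot 0 \left(1 + 0\right) + P} = \sqrt{5 \cdot 0 \cdot 1 + P} = \sqrt{0 + P} = \sqrt{P}$)
$O = 17 + \sqrt{5}$ ($O = \sqrt{-2 - -7} + \left(10 + 7\right) = \sqrt{-2 + 7} + 17 = \sqrt{5} + 17 = 17 + \sqrt{5} \approx 19.236$)
$2320 - O = 2320 - \left(17 + \sqrt{5}\right) = 2303 - \sqrt{5}$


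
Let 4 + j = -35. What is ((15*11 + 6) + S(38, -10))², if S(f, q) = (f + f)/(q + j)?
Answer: 68939809/2401 ≈ 28713.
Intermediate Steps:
j = -39 (j = -4 - 35 = -39)
S(f, q) = 2*f/(-39 + q) (S(f, q) = (f + f)/(q - 39) = (2*f)/(-39 + q) = 2*f/(-39 + q))
((15*11 + 6) + S(38, -10))² = ((15*11 + 6) + 2*38/(-39 - 10))² = ((165 + 6) + 2*38/(-49))² = (171 + 2*38*(-1/49))² = (171 - 76/49)² = (8303/49)² = 68939809/2401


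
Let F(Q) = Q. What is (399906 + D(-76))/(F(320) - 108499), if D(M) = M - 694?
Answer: -399136/108179 ≈ -3.6896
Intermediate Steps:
D(M) = -694 + M
(399906 + D(-76))/(F(320) - 108499) = (399906 + (-694 - 76))/(320 - 108499) = (399906 - 770)/(-108179) = 399136*(-1/108179) = -399136/108179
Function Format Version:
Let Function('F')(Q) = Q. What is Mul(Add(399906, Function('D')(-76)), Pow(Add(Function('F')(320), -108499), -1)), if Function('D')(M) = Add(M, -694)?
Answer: Rational(-399136, 108179) ≈ -3.6896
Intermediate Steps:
Function('D')(M) = Add(-694, M)
Mul(Add(399906, Function('D')(-76)), Pow(Add(Function('F')(320), -108499), -1)) = Mul(Add(399906, Add(-694, -76)), Pow(Add(320, -108499), -1)) = Mul(Add(399906, -770), Pow(-108179, -1)) = Mul(399136, Rational(-1, 108179)) = Rational(-399136, 108179)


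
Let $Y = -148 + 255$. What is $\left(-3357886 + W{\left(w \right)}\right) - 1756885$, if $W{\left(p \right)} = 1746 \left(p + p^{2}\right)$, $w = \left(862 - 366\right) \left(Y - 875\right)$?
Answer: $253354652292205$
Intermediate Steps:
$Y = 107$
$w = -380928$ ($w = \left(862 - 366\right) \left(107 - 875\right) = 496 \left(-768\right) = -380928$)
$W{\left(p \right)} = 1746 p + 1746 p^{2}$
$\left(-3357886 + W{\left(w \right)}\right) - 1756885 = \left(-3357886 + 1746 \left(-380928\right) \left(1 - 380928\right)\right) - 1756885 = \left(-3357886 + 1746 \left(-380928\right) \left(-380927\right)\right) - 1756885 = \left(-3357886 + 253354657406976\right) - 1756885 = 253354654049090 - 1756885 = 253354652292205$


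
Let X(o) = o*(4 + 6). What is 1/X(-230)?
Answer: -1/2300 ≈ -0.00043478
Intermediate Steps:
X(o) = 10*o (X(o) = o*10 = 10*o)
1/X(-230) = 1/(10*(-230)) = 1/(-2300) = -1/2300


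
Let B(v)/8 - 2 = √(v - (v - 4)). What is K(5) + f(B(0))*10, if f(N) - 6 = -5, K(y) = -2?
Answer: 8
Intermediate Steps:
B(v) = 32 (B(v) = 16 + 8*√(v - (v - 4)) = 16 + 8*√(v - (-4 + v)) = 16 + 8*√(v + (4 - v)) = 16 + 8*√4 = 16 + 8*2 = 16 + 16 = 32)
f(N) = 1 (f(N) = 6 - 5 = 1)
K(5) + f(B(0))*10 = -2 + 1*10 = -2 + 10 = 8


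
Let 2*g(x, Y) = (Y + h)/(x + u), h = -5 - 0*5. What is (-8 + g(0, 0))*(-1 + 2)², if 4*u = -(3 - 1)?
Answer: -3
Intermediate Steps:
u = -½ (u = (-(3 - 1))/4 = (-1*2)/4 = (¼)*(-2) = -½ ≈ -0.50000)
h = -5 (h = -5 - 1*0 = -5 + 0 = -5)
g(x, Y) = (-5 + Y)/(2*(-½ + x)) (g(x, Y) = ((Y - 5)/(x - ½))/2 = ((-5 + Y)/(-½ + x))/2 = (-5 + Y)/(2*(-½ + x)))
(-8 + g(0, 0))*(-1 + 2)² = (-8 + (-5 + 0)/(-1 + 2*0))*(-1 + 2)² = (-8 - 5/(-1 + 0))*1² = (-8 - 5/(-1))*1 = (-8 - 1*(-5))*1 = (-8 + 5)*1 = -3*1 = -3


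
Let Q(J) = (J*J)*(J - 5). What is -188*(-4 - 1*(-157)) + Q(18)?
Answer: -24552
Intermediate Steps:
Q(J) = J²*(-5 + J)
-188*(-4 - 1*(-157)) + Q(18) = -188*(-4 - 1*(-157)) + 18²*(-5 + 18) = -188*(-4 + 157) + 324*13 = -188*153 + 4212 = -28764 + 4212 = -24552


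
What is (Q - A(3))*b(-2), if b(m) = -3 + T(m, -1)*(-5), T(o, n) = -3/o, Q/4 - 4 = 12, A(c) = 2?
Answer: -651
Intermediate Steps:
Q = 64 (Q = 16 + 4*12 = 16 + 48 = 64)
b(m) = -3 + 15/m (b(m) = -3 - 3/m*(-5) = -3 + 15/m)
(Q - A(3))*b(-2) = (64 - 1*2)*(-3 + 15/(-2)) = (64 - 2)*(-3 + 15*(-½)) = 62*(-3 - 15/2) = 62*(-21/2) = -651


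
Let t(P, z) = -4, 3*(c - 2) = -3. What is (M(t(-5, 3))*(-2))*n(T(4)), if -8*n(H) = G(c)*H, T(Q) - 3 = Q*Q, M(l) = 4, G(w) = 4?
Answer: 76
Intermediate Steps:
c = 1 (c = 2 + (⅓)*(-3) = 2 - 1 = 1)
T(Q) = 3 + Q² (T(Q) = 3 + Q*Q = 3 + Q²)
n(H) = -H/2
(M(t(-5, 3))*(-2))*n(T(4)) = (4*(-2))*(-(3 + 4²)/2) = -(-4)*(3 + 16) = -(-4)*19 = -8*(-19/2) = 76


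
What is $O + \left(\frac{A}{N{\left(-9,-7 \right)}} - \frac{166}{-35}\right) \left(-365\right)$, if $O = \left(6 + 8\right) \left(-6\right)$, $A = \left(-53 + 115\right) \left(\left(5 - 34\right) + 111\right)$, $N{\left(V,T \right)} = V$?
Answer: $\frac{12875266}{63} \approx 2.0437 \cdot 10^{5}$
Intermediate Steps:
$A = 5084$ ($A = 62 \left(-29 + 111\right) = 62 \cdot 82 = 5084$)
$O = -84$ ($O = 14 \left(-6\right) = -84$)
$O + \left(\frac{A}{N{\left(-9,-7 \right)}} - \frac{166}{-35}\right) \left(-365\right) = -84 + \left(\frac{5084}{-9} - \frac{166}{-35}\right) \left(-365\right) = -84 + \left(5084 \left(- \frac{1}{9}\right) - - \frac{166}{35}\right) \left(-365\right) = -84 + \left(- \frac{5084}{9} + \frac{166}{35}\right) \left(-365\right) = -84 - - \frac{12880558}{63} = -84 + \frac{12880558}{63} = \frac{12875266}{63}$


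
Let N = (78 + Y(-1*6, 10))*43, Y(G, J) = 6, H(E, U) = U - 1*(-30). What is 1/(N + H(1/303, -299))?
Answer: 1/3343 ≈ 0.00029913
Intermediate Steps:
H(E, U) = 30 + U (H(E, U) = U + 30 = 30 + U)
N = 3612 (N = (78 + 6)*43 = 84*43 = 3612)
1/(N + H(1/303, -299)) = 1/(3612 + (30 - 299)) = 1/(3612 - 269) = 1/3343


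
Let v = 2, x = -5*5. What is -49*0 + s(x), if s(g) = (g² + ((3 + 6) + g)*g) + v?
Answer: 1027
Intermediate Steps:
x = -25
s(g) = 2 + g² + g*(9 + g) (s(g) = (g² + ((3 + 6) + g)*g) + 2 = (g² + (9 + g)*g) + 2 = (g² + g*(9 + g)) + 2 = 2 + g² + g*(9 + g))
-49*0 + s(x) = -49*0 + (2 + 2*(-25)² + 9*(-25)) = 0 + (2 + 2*625 - 225) = 0 + (2 + 1250 - 225) = 0 + 1027 = 1027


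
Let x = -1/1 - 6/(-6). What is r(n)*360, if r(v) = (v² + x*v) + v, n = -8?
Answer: 20160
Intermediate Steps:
x = 0 (x = -1*1 - 6*(-⅙) = -1 + 1 = 0)
r(v) = v + v² (r(v) = (v² + 0*v) + v = (v² + 0) + v = v² + v = v + v²)
r(n)*360 = -8*(1 - 8)*360 = -8*(-7)*360 = 56*360 = 20160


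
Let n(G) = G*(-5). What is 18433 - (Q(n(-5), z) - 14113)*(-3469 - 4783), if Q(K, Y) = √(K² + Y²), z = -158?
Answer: -116442043 + 8252*√25589 ≈ -1.1512e+8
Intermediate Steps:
n(G) = -5*G
18433 - (Q(n(-5), z) - 14113)*(-3469 - 4783) = 18433 - (√((-5*(-5))² + (-158)²) - 14113)*(-3469 - 4783) = 18433 - (√(25² + 24964) - 14113)*(-8252) = 18433 - (√(625 + 24964) - 14113)*(-8252) = 18433 - (√25589 - 14113)*(-8252) = 18433 - (-14113 + √25589)*(-8252) = 18433 - (116460476 - 8252*√25589) = 18433 + (-116460476 + 8252*√25589) = -116442043 + 8252*√25589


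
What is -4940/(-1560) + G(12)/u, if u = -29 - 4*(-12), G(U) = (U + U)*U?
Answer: 2089/114 ≈ 18.325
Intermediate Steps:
G(U) = 2*U² (G(U) = (2*U)*U = 2*U²)
u = 19 (u = -29 + 48 = 19)
-4940/(-1560) + G(12)/u = -4940/(-1560) + (2*12²)/19 = -4940*(-1/1560) + (2*144)*(1/19) = 19/6 + 288*(1/19) = 19/6 + 288/19 = 2089/114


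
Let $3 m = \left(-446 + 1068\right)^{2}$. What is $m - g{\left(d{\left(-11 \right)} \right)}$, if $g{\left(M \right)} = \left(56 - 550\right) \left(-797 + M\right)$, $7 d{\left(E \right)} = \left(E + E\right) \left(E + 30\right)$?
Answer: $- \frac{6179366}{21} \approx -2.9426 \cdot 10^{5}$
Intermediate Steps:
$d{\left(E \right)} = \frac{2 E \left(30 + E\right)}{7}$ ($d{\left(E \right)} = \frac{\left(E + E\right) \left(E + 30\right)}{7} = \frac{2 E \left(30 + E\right)}{7}$)
$m = \frac{386884}{3}$ ($m = \frac{\left(-446 + 1068\right)^{2}}{3} = \frac{622^{2}}{3} = \frac{1}{3} \cdot 386884 = \frac{386884}{3} \approx 1.2896 \cdot 10^{5}$)
$g{\left(M \right)} = 393718 - 494 M$ ($g{\left(M \right)} = - 494 \left(-797 + M\right) = 393718 - 494 M$)
$m - g{\left(d{\left(-11 \right)} \right)} = \frac{386884}{3} - \left(393718 - 494 \cdot \frac{2}{7} \left(-11\right) \left(30 - 11\right)\right) = \frac{386884}{3} - \left(393718 - 494 \cdot \frac{2}{7} \left(-11\right) 19\right) = \frac{386884}{3} - \left(393718 - - \frac{206492}{7}\right) = \frac{386884}{3} - \left(393718 + \frac{206492}{7}\right) = \frac{386884}{3} - \frac{2962518}{7} = - \frac{6179366}{21}$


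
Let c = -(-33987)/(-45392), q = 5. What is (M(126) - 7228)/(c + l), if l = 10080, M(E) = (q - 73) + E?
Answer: -108486880/152505791 ≈ -0.71136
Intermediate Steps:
M(E) = -68 + E (M(E) = (5 - 73) + E = -68 + E)
c = -33987/45392 (c = -(-33987)*(-1)/45392 = -1*33987/45392 = -33987/45392 ≈ -0.74874)
(M(126) - 7228)/(c + l) = ((-68 + 126) - 7228)/(-33987/45392 + 10080) = (58 - 7228)/(457517373/45392) = -7170*45392/457517373 = -108486880/152505791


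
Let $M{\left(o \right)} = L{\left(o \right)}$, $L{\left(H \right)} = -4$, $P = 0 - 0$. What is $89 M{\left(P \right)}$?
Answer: $-356$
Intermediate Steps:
$P = 0$ ($P = 0 + 0 = 0$)
$M{\left(o \right)} = -4$
$89 M{\left(P \right)} = 89 \left(-4\right) = -356$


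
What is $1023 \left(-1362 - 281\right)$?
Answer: $-1680789$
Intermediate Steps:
$1023 \left(-1362 - 281\right) = 1023 \left(-1643\right) = -1680789$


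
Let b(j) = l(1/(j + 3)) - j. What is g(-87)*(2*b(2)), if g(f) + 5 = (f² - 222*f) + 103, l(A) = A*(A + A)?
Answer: -2590176/25 ≈ -1.0361e+5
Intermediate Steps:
l(A) = 2*A² (l(A) = A*(2*A) = 2*A²)
b(j) = -j + 2/(3 + j)² (b(j) = 2*(1/(j + 3))² - j = 2*(1/(3 + j))² - j = 2/(3 + j)² - j = -j + 2/(3 + j)²)
g(f) = 98 + f² - 222*f (g(f) = -5 + ((f² - 222*f) + 103) = -5 + (103 + f² - 222*f) = 98 + f² - 222*f)
g(-87)*(2*b(2)) = (98 + (-87)² - 222*(-87))*(2*(-1*2 + 2/(3 + 2)²)) = (98 + 7569 + 19314)*(2*(-2 + 2/5²)) = 26981*(2*(-2 + 2*(1/25))) = 26981*(2*(-2 + 2/25)) = 26981*(2*(-48/25)) = 26981*(-96/25) = -2590176/25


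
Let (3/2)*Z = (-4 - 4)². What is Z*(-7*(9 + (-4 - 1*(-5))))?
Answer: -8960/3 ≈ -2986.7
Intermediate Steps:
Z = 128/3 (Z = 2*(-4 - 4)²/3 = (⅔)*(-8)² = (⅔)*64 = 128/3 ≈ 42.667)
Z*(-7*(9 + (-4 - 1*(-5)))) = 128*(-7*(9 + (-4 - 1*(-5))))/3 = 128*(-7*(9 + (-4 + 5)))/3 = 128*(-7*(9 + 1))/3 = 128*(-7*10)/3 = (128/3)*(-70) = -8960/3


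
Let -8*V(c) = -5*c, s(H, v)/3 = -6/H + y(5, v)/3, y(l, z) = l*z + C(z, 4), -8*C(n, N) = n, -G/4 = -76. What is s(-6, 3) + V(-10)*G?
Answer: -15059/8 ≈ -1882.4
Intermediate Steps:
G = 304 (G = -4*(-76) = 304)
C(n, N) = -n/8
y(l, z) = -z/8 + l*z (y(l, z) = l*z - z/8 = -z/8 + l*z)
s(H, v) = -18/H + 39*v/8 (s(H, v) = 3*(-6/H + (v*(-1/8 + 5))/3) = 3*(-6/H + (v*(39/8))*(1/3)) = 3*(-6/H + (39*v/8)*(1/3)) = 3*(-6/H + 13*v/8) = -18/H + 39*v/8)
V(c) = 5*c/8 (V(c) = -(-5)*c/8 = 5*c/8)
s(-6, 3) + V(-10)*G = (-18/(-6) + (39/8)*3) + ((5/8)*(-10))*304 = (-18*(-1/6) + 117/8) - 25/4*304 = (3 + 117/8) - 1900 = 141/8 - 1900 = -15059/8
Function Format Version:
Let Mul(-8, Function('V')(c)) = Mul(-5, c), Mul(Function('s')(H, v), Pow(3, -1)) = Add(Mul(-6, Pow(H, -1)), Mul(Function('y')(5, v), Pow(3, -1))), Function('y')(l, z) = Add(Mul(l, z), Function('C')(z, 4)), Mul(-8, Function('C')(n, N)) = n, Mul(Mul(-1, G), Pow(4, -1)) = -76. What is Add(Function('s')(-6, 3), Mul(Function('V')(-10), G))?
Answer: Rational(-15059, 8) ≈ -1882.4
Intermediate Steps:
G = 304 (G = Mul(-4, -76) = 304)
Function('C')(n, N) = Mul(Rational(-1, 8), n)
Function('y')(l, z) = Add(Mul(Rational(-1, 8), z), Mul(l, z)) (Function('y')(l, z) = Add(Mul(l, z), Mul(Rational(-1, 8), z)) = Add(Mul(Rational(-1, 8), z), Mul(l, z)))
Function('s')(H, v) = Add(Mul(-18, Pow(H, -1)), Mul(Rational(39, 8), v)) (Function('s')(H, v) = Mul(3, Add(Mul(-6, Pow(H, -1)), Mul(Mul(v, Add(Rational(-1, 8), 5)), Pow(3, -1)))) = Mul(3, Add(Mul(-6, Pow(H, -1)), Mul(Mul(v, Rational(39, 8)), Rational(1, 3)))) = Mul(3, Add(Mul(-6, Pow(H, -1)), Mul(Mul(Rational(39, 8), v), Rational(1, 3)))) = Mul(3, Add(Mul(-6, Pow(H, -1)), Mul(Rational(13, 8), v))) = Add(Mul(-18, Pow(H, -1)), Mul(Rational(39, 8), v)))
Function('V')(c) = Mul(Rational(5, 8), c) (Function('V')(c) = Mul(Rational(-1, 8), Mul(-5, c)) = Mul(Rational(5, 8), c))
Add(Function('s')(-6, 3), Mul(Function('V')(-10), G)) = Add(Add(Mul(-18, Pow(-6, -1)), Mul(Rational(39, 8), 3)), Mul(Mul(Rational(5, 8), -10), 304)) = Add(Add(Mul(-18, Rational(-1, 6)), Rational(117, 8)), Mul(Rational(-25, 4), 304)) = Add(Add(3, Rational(117, 8)), -1900) = Add(Rational(141, 8), -1900) = Rational(-15059, 8)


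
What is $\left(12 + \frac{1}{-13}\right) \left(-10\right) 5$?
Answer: $- \frac{7750}{13} \approx -596.15$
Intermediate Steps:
$\left(12 + \frac{1}{-13}\right) \left(-10\right) 5 = \left(12 - \frac{1}{13}\right) \left(-10\right) 5 = \frac{155}{13} \left(-10\right) 5 = \left(- \frac{1550}{13}\right) 5 = - \frac{7750}{13}$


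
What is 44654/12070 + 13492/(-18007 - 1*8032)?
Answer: 499948533/157145365 ≈ 3.1814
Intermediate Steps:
44654/12070 + 13492/(-18007 - 1*8032) = 44654*(1/12070) + 13492/(-18007 - 8032) = 22327/6035 + 13492/(-26039) = 22327/6035 + 13492*(-1/26039) = 22327/6035 - 13492/26039 = 499948533/157145365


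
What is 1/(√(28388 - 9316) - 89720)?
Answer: -11215/1006207416 - √298/1006207416 ≈ -1.1163e-5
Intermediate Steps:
1/(√(28388 - 9316) - 89720) = 1/(√19072 - 89720) = 1/(8*√298 - 89720) = 1/(-89720 + 8*√298)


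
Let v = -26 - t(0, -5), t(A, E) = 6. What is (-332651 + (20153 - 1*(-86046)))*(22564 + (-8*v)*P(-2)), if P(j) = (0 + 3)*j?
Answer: -4761832656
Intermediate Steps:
P(j) = 3*j
v = -32 (v = -26 - 1*6 = -26 - 6 = -32)
(-332651 + (20153 - 1*(-86046)))*(22564 + (-8*v)*P(-2)) = (-332651 + (20153 - 1*(-86046)))*(22564 + (-8*(-32))*(3*(-2))) = (-332651 + (20153 + 86046))*(22564 + 256*(-6)) = (-332651 + 106199)*(22564 - 1536) = -226452*21028 = -4761832656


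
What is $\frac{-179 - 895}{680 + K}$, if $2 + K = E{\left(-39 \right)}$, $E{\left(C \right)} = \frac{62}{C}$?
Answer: $- \frac{20943}{13190} \approx -1.5878$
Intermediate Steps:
$K = - \frac{140}{39}$ ($K = -2 + \frac{62}{-39} = -2 + 62 \left(- \frac{1}{39}\right) = -2 - \frac{62}{39} = - \frac{140}{39} \approx -3.5897$)
$\frac{-179 - 895}{680 + K} = \frac{-179 - 895}{680 - \frac{140}{39}} = - \frac{1074}{\frac{26380}{39}} = \left(-1074\right) \frac{39}{26380} = - \frac{20943}{13190}$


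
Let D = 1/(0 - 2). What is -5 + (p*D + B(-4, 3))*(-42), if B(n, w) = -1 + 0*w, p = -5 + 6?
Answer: 58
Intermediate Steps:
p = 1
B(n, w) = -1 (B(n, w) = -1 + 0 = -1)
D = -½ (D = 1/(-2) = -½ ≈ -0.50000)
-5 + (p*D + B(-4, 3))*(-42) = -5 + (1*(-½) - 1)*(-42) = -5 + (-½ - 1)*(-42) = -5 - 3/2*(-42) = -5 + 63 = 58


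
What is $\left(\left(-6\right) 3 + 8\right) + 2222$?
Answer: $2212$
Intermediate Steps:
$\left(\left(-6\right) 3 + 8\right) + 2222 = \left(-18 + 8\right) + 2222 = -10 + 2222 = 2212$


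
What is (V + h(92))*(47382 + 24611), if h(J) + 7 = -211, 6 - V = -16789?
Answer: 1193427961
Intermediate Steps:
V = 16795 (V = 6 - 1*(-16789) = 6 + 16789 = 16795)
h(J) = -218 (h(J) = -7 - 211 = -218)
(V + h(92))*(47382 + 24611) = (16795 - 218)*(47382 + 24611) = 16577*71993 = 1193427961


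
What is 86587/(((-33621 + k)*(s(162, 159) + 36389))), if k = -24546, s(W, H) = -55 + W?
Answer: -86587/2122862832 ≈ -4.0788e-5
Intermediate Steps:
86587/(((-33621 + k)*(s(162, 159) + 36389))) = 86587/(((-33621 - 24546)*((-55 + 162) + 36389))) = 86587/((-58167*(107 + 36389))) = 86587/((-58167*36496)) = 86587/(-2122862832) = 86587*(-1/2122862832) = -86587/2122862832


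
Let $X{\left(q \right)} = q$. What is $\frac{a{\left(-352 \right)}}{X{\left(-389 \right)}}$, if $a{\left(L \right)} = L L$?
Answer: $- \frac{123904}{389} \approx -318.52$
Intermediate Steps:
$a{\left(L \right)} = L^{2}$
$\frac{a{\left(-352 \right)}}{X{\left(-389 \right)}} = \frac{\left(-352\right)^{2}}{-389} = 123904 \left(- \frac{1}{389}\right) = - \frac{123904}{389}$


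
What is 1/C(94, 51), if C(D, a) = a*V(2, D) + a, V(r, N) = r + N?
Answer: 1/4947 ≈ 0.00020214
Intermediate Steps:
V(r, N) = N + r
C(D, a) = a + a*(2 + D) (C(D, a) = a*(D + 2) + a = a*(2 + D) + a = a + a*(2 + D))
1/C(94, 51) = 1/(51*(3 + 94)) = 1/(51*97) = 1/4947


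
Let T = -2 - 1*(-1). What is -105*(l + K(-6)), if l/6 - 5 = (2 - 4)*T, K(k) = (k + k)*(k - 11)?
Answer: -25830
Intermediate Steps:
T = -1 (T = -2 + 1 = -1)
K(k) = 2*k*(-11 + k) (K(k) = (2*k)*(-11 + k) = 2*k*(-11 + k))
l = 42 (l = 30 + 6*((2 - 4)*(-1)) = 30 + 6*(-2*(-1)) = 30 + 6*2 = 30 + 12 = 42)
-105*(l + K(-6)) = -105*(42 + 2*(-6)*(-11 - 6)) = -105*(42 + 2*(-6)*(-17)) = -105*(42 + 204) = -105*246 = -25830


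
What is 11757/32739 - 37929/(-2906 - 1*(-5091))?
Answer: -405356162/23844905 ≈ -17.000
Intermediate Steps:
11757/32739 - 37929/(-2906 - 1*(-5091)) = 11757*(1/32739) - 37929/(-2906 + 5091) = 3919/10913 - 37929/2185 = -405356162/23844905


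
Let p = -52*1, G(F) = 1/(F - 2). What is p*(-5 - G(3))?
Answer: 312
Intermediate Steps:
G(F) = 1/(-2 + F)
p = -52
p*(-5 - G(3)) = -52*(-5 - 1/(-2 + 3)) = -52*(-5 - 1/1) = -52*(-5 - 1*1) = -52*(-5 - 1) = -52*(-6) = 312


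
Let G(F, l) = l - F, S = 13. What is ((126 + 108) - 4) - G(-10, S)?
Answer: 207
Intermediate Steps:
((126 + 108) - 4) - G(-10, S) = ((126 + 108) - 4) - (13 - 1*(-10)) = (234 - 4) - (13 + 10) = 230 - 1*23 = 230 - 23 = 207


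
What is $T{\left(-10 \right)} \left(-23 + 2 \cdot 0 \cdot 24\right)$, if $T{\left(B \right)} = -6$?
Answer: $138$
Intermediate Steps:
$T{\left(-10 \right)} \left(-23 + 2 \cdot 0 \cdot 24\right) = - 6 \left(-23 + 2 \cdot 0 \cdot 24\right) = - 6 \left(-23 + 0 \cdot 24\right) = - 6 \left(-23 + 0\right) = \left(-6\right) \left(-23\right) = 138$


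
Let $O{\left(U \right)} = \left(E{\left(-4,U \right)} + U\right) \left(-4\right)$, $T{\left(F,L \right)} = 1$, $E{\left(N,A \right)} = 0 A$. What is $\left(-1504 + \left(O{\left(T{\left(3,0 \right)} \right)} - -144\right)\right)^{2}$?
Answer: $1860496$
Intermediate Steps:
$E{\left(N,A \right)} = 0$
$O{\left(U \right)} = - 4 U$ ($O{\left(U \right)} = \left(0 + U\right) \left(-4\right) = U \left(-4\right) = - 4 U$)
$\left(-1504 + \left(O{\left(T{\left(3,0 \right)} \right)} - -144\right)\right)^{2} = \left(-1504 - -140\right)^{2} = \left(-1504 + \left(-4 + 144\right)\right)^{2} = \left(-1504 + 140\right)^{2} = \left(-1364\right)^{2} = 1860496$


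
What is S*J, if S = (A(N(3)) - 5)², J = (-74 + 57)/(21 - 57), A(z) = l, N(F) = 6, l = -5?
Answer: 425/9 ≈ 47.222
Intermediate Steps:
A(z) = -5
J = 17/36 (J = -17/(-36) = -17*(-1/36) = 17/36 ≈ 0.47222)
S = 100 (S = (-5 - 5)² = (-10)² = 100)
S*J = 100*(17/36) = 425/9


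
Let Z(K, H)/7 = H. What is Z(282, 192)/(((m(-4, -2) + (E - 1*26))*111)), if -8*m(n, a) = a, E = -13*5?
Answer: -1792/13431 ≈ -0.13342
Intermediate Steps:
Z(K, H) = 7*H
E = -65
m(n, a) = -a/8
Z(282, 192)/(((m(-4, -2) + (E - 1*26))*111)) = (7*192)/(((-⅛*(-2) + (-65 - 1*26))*111)) = 1344/(((¼ + (-65 - 26))*111)) = 1344/(((¼ - 91)*111)) = 1344/((-363/4*111)) = 1344/(-40293/4) = 1344*(-4/40293) = -1792/13431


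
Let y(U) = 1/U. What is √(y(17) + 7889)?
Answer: √2279938/17 ≈ 88.820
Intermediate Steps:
√(y(17) + 7889) = √(1/17 + 7889) = √(134114/17) = √2279938/17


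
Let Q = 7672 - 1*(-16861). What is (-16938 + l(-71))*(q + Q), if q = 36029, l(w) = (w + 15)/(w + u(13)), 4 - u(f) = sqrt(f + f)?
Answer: -4577914404604/4463 - 3391472*sqrt(26)/4463 ≈ -1.0258e+9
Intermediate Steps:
u(f) = 4 - sqrt(2)*sqrt(f) (u(f) = 4 - sqrt(f + f) = 4 - sqrt(2*f) = 4 - sqrt(2)*sqrt(f))
Q = 24533 (Q = 7672 + 16861 = 24533)
l(w) = (15 + w)/(4 + w - sqrt(26)) (l(w) = (w + 15)/(w + (4 - sqrt(2)*sqrt(13))) = (15 + w)/(w + (4 - sqrt(26))) = (15 + w)/(4 + w - sqrt(26)))
(-16938 + l(-71))*(q + Q) = (-16938 + (15 - 71)/(4 - 71 - sqrt(26)))*(36029 + 24533) = (-16938 - 56/(-67 - sqrt(26)))*60562 = -1025799156 - 3391472/(-67 - sqrt(26))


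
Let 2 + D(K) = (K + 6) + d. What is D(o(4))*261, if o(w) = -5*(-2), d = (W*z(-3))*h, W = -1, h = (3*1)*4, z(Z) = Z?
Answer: 13050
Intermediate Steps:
h = 12 (h = 3*4 = 12)
d = 36 (d = -1*(-3)*12 = 3*12 = 36)
o(w) = 10
D(K) = 40 + K (D(K) = -2 + ((K + 6) + 36) = -2 + ((6 + K) + 36) = -2 + (42 + K) = 40 + K)
D(o(4))*261 = (40 + 10)*261 = 50*261 = 13050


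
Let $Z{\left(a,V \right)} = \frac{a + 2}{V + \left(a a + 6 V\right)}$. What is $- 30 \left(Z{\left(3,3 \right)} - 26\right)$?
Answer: $775$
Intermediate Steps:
$Z{\left(a,V \right)} = \frac{2 + a}{a^{2} + 7 V}$ ($Z{\left(a,V \right)} = \frac{2 + a}{V + \left(a^{2} + 6 V\right)} = \frac{2 + a}{a^{2} + 7 V}$)
$- 30 \left(Z{\left(3,3 \right)} - 26\right) = - 30 \left(\frac{2 + 3}{3^{2} + 7 \cdot 3} - 26\right) = - 30 \left(\frac{1}{9 + 21} \cdot 5 - 26\right) = - 30 \left(\frac{1}{30} \cdot 5 - 26\right) = - 30 \left(\frac{1}{6} - 26\right) = \left(-30\right) \left(- \frac{155}{6}\right) = 775$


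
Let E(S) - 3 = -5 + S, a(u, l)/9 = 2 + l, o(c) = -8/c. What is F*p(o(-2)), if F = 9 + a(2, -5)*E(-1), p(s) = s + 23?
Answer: 2430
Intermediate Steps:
a(u, l) = 18 + 9*l (a(u, l) = 9*(2 + l) = 18 + 9*l)
E(S) = -2 + S (E(S) = 3 + (-5 + S) = -2 + S)
p(s) = 23 + s
F = 90 (F = 9 + (18 + 9*(-5))*(-2 - 1) = 9 + (18 - 45)*(-3) = 9 - 27*(-3) = 9 + 81 = 90)
F*p(o(-2)) = 90*(23 - 8/(-2)) = 90*(23 - 8*(-½)) = 90*(23 + 4) = 90*27 = 2430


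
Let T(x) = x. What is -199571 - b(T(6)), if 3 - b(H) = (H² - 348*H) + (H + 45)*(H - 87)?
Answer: -205757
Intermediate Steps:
b(H) = 3 - H² + 348*H - (-87 + H)*(45 + H) (b(H) = 3 - ((H² - 348*H) + (H + 45)*(H - 87)) = 3 - ((H² - 348*H) + (45 + H)*(-87 + H)) = 3 - ((H² - 348*H) + (-87 + H)*(45 + H)) = 3 - (H² - 348*H + (-87 + H)*(45 + H)) = 3 + (-H² + 348*H - (-87 + H)*(45 + H)) = 3 - H² + 348*H - (-87 + H)*(45 + H))
-199571 - b(T(6)) = -199571 - (3918 - 2*6² + 390*6) = -199571 - (3918 - 2*36 + 2340) = -199571 - (3918 - 72 + 2340) = -199571 - 1*6186 = -199571 - 6186 = -205757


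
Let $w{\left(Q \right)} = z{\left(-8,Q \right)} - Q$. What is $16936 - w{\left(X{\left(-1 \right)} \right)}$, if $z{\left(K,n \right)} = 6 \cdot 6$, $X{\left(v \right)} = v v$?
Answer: $16901$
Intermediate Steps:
$X{\left(v \right)} = v^{2}$
$z{\left(K,n \right)} = 36$
$w{\left(Q \right)} = 36 - Q$
$16936 - w{\left(X{\left(-1 \right)} \right)} = 16936 - \left(36 - \left(-1\right)^{2}\right) = 16936 - \left(36 - 1\right) = 16936 - 35 = 16901$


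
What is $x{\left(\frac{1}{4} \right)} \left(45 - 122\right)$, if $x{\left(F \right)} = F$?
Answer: $- \frac{77}{4} \approx -19.25$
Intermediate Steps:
$x{\left(\frac{1}{4} \right)} \left(45 - 122\right) = \frac{45 - 122}{4} = \frac{1}{4} \left(-77\right) = - \frac{77}{4}$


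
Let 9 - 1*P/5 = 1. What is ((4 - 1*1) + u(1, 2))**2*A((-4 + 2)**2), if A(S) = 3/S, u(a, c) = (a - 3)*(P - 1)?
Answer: 16875/4 ≈ 4218.8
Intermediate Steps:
P = 40 (P = 45 - 5*1 = 45 - 5 = 40)
u(a, c) = -117 + 39*a (u(a, c) = (a - 3)*(40 - 1) = (-3 + a)*39 = -117 + 39*a)
((4 - 1*1) + u(1, 2))**2*A((-4 + 2)**2) = ((4 - 1*1) + (-117 + 39*1))**2*(3/((-4 + 2)**2)) = ((4 - 1) + (-117 + 39))**2*(3/((-2)**2)) = (3 - 78)**2*(3/4) = (-75)**2*(3*(1/4)) = 5625*(3/4) = 16875/4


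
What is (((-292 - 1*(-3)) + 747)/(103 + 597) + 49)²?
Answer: 302029641/122500 ≈ 2465.5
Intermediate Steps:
(((-292 - 1*(-3)) + 747)/(103 + 597) + 49)² = (((-292 + 3) + 747)/700 + 49)² = ((-289 + 747)*(1/700) + 49)² = (458*(1/700) + 49)² = (229/350 + 49)² = (17379/350)² = 302029641/122500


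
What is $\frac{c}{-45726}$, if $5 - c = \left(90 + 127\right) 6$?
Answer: $\frac{1297}{45726} \approx 0.028365$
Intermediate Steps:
$c = -1297$ ($c = 5 - \left(90 + 127\right) 6 = 5 - 217 \cdot 6 = 5 - 1302 = -1297$)
$\frac{c}{-45726} = - \frac{1297}{-45726} = \left(-1297\right) \left(- \frac{1}{45726}\right) = \frac{1297}{45726}$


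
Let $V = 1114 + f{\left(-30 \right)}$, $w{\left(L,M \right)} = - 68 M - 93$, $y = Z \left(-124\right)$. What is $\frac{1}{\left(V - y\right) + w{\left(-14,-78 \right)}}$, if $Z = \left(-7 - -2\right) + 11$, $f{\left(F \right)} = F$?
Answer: $\frac{1}{7039} \approx 0.00014207$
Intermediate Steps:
$Z = 6$ ($Z = \left(-7 + 2\right) + 11 = -5 + 11 = 6$)
$y = -744$ ($y = 6 \left(-124\right) = -744$)
$w{\left(L,M \right)} = -93 - 68 M$
$V = 1084$ ($V = 1114 - 30 = 1084$)
$\frac{1}{\left(V - y\right) + w{\left(-14,-78 \right)}} = \frac{1}{\left(1084 - -744\right) - -5211} = \frac{1}{\left(1084 + 744\right) + \left(-93 + 5304\right)} = \frac{1}{1828 + 5211} = \frac{1}{7039}$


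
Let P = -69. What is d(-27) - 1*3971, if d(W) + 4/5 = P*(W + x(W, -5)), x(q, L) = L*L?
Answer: -19169/5 ≈ -3833.8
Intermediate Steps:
x(q, L) = L²
d(W) = -8629/5 - 69*W (d(W) = -⅘ - 69*(W + (-5)²) = -⅘ - 69*(W + 25) = -⅘ - 69*(25 + W) = -⅘ + (-1725 - 69*W) = -8629/5 - 69*W)
d(-27) - 1*3971 = (-8629/5 - 69*(-27)) - 1*3971 = (-8629/5 + 1863) - 3971 = 686/5 - 3971 = -19169/5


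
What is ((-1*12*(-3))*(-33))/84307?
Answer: -1188/84307 ≈ -0.014091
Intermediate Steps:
((-1*12*(-3))*(-33))/84307 = (-12*(-3)*(-33))*(1/84307) = (36*(-33))*(1/84307) = -1188*1/84307 = -1188/84307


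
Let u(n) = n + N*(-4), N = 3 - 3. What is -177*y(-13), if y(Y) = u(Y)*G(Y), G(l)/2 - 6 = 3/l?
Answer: 26550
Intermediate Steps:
G(l) = 12 + 6/l (G(l) = 12 + 2*(3/l) = 12 + 6/l)
N = 0
u(n) = n (u(n) = n + 0*(-4) = n + 0 = n)
y(Y) = Y*(12 + 6/Y)
-177*y(-13) = -177*(6 + 12*(-13)) = -177*(6 - 156) = -177*(-150) = 26550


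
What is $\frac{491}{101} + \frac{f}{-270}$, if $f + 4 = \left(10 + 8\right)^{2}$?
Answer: $\frac{10025}{2727} \approx 3.6762$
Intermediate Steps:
$f = 320$ ($f = -4 + \left(10 + 8\right)^{2} = -4 + 18^{2} = -4 + 324 = 320$)
$\frac{491}{101} + \frac{f}{-270} = \frac{491}{101} + \frac{320}{-270} = 491 \cdot \frac{1}{101} + 320 \left(- \frac{1}{270}\right) = \frac{491}{101} - \frac{32}{27} = \frac{10025}{2727}$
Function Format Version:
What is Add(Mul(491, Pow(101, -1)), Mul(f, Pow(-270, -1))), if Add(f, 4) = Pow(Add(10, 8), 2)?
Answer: Rational(10025, 2727) ≈ 3.6762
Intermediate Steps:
f = 320 (f = Add(-4, Pow(Add(10, 8), 2)) = Add(-4, Pow(18, 2)) = Add(-4, 324) = 320)
Add(Mul(491, Pow(101, -1)), Mul(f, Pow(-270, -1))) = Add(Mul(491, Pow(101, -1)), Mul(320, Pow(-270, -1))) = Add(Mul(491, Rational(1, 101)), Mul(320, Rational(-1, 270))) = Add(Rational(491, 101), Rational(-32, 27)) = Rational(10025, 2727)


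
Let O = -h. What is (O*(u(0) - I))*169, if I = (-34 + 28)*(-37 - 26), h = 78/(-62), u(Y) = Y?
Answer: -2491398/31 ≈ -80368.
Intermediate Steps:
h = -39/31 (h = 78*(-1/62) = -39/31 ≈ -1.2581)
I = 378 (I = -6*(-63) = 378)
O = 39/31 (O = -1*(-39/31) = 39/31 ≈ 1.2581)
(O*(u(0) - I))*169 = (39*(0 - 1*378)/31)*169 = (39*(0 - 378)/31)*169 = ((39/31)*(-378))*169 = -14742/31*169 = -2491398/31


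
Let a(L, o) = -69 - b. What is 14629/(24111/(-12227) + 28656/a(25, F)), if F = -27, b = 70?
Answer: -24862760837/353728341 ≈ -70.288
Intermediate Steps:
a(L, o) = -139 (a(L, o) = -69 - 1*70 = -69 - 70 = -139)
14629/(24111/(-12227) + 28656/a(25, F)) = 14629/(24111/(-12227) + 28656/(-139)) = 14629/(24111*(-1/12227) + 28656*(-1/139)) = 14629/(-24111/12227 - 28656/139) = 14629/(-353728341/1699553) = 14629*(-1699553/353728341) = -24862760837/353728341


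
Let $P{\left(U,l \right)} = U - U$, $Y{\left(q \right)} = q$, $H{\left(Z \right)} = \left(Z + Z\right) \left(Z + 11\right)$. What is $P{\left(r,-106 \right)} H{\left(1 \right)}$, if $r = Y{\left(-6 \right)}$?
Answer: $0$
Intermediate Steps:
$H{\left(Z \right)} = 2 Z \left(11 + Z\right)$
$r = -6$
$P{\left(U,l \right)} = 0$
$P{\left(r,-106 \right)} H{\left(1 \right)} = 0 \cdot 2 \cdot 1 \left(11 + 1\right) = 0 \cdot 2 \cdot 1 \cdot 12 = 0 \cdot 24 = 0$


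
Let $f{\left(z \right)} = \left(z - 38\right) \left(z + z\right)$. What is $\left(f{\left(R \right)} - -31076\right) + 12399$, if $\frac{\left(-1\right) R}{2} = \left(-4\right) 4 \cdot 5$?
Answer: $82515$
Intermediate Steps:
$R = 160$ ($R = - 2 \left(-4\right) 4 \cdot 5 = - 2 \left(\left(-16\right) 5\right) = \left(-2\right) \left(-80\right) = 160$)
$f{\left(z \right)} = 2 z \left(-38 + z\right)$ ($f{\left(z \right)} = \left(-38 + z\right) 2 z = 2 z \left(-38 + z\right)$)
$\left(f{\left(R \right)} - -31076\right) + 12399 = \left(2 \cdot 160 \left(-38 + 160\right) - -31076\right) + 12399 = \left(2 \cdot 160 \cdot 122 + 31076\right) + 12399 = \left(39040 + 31076\right) + 12399 = 70116 + 12399 = 82515$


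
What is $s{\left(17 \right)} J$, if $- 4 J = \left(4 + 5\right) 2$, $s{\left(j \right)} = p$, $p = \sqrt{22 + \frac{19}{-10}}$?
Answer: $- \frac{9 \sqrt{2010}}{20} \approx -20.175$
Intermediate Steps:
$p = \frac{\sqrt{2010}}{10}$ ($p = \sqrt{22 + 19 \left(- \frac{1}{10}\right)} = \sqrt{22 - \frac{19}{10}} = \sqrt{\frac{201}{10}} = \frac{\sqrt{2010}}{10} \approx 4.4833$)
$s{\left(j \right)} = \frac{\sqrt{2010}}{10}$
$J = - \frac{9}{2}$ ($J = - \frac{\left(4 + 5\right) 2}{4} = - \frac{9 \cdot 2}{4} = \left(- \frac{1}{4}\right) 18 = - \frac{9}{2} \approx -4.5$)
$s{\left(17 \right)} J = \frac{\sqrt{2010}}{10} \left(- \frac{9}{2}\right) = - \frac{9 \sqrt{2010}}{20}$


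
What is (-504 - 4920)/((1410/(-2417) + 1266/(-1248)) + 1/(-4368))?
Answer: 3578977584/1054439 ≈ 3394.2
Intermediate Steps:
(-504 - 4920)/((1410/(-2417) + 1266/(-1248)) + 1/(-4368)) = -5424/((1410*(-1/2417) + 1266*(-1/1248)) - 1/4368) = -5424/((-1410/2417 - 211/208) - 1/4368) = -5424/(-803267/502736 - 1/4368) = -5424/(-1054439/659841) = -5424*(-659841/1054439) = 3578977584/1054439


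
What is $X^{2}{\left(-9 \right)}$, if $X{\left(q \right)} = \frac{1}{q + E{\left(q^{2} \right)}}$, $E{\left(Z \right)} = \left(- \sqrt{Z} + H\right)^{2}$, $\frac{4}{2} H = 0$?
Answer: $\frac{1}{5184} \approx 0.0001929$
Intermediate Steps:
$H = 0$ ($H = \frac{1}{2} \cdot 0 = 0$)
$E{\left(Z \right)} = Z$ ($E{\left(Z \right)} = \left(- \sqrt{Z} + 0\right)^{2} = \left(- \sqrt{Z}\right)^{2} = Z$)
$X{\left(q \right)} = \frac{1}{q + q^{2}}$
$X^{2}{\left(-9 \right)} = \left(\frac{1}{\left(-9\right) \left(1 - 9\right)}\right)^{2} = \left(- \frac{1}{9 \left(-8\right)}\right)^{2} = \left(\left(- \frac{1}{9}\right) \left(- \frac{1}{8}\right)\right)^{2} = \left(\frac{1}{72}\right)^{2} = \frac{1}{5184}$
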